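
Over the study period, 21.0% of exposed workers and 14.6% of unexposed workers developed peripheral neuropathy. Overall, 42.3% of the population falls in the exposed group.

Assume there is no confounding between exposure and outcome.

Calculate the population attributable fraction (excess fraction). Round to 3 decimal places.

PAF ≈ 0.156

p₁ = 0.21, p₀ = 0.146.
Overall risk P(Y=1) = π·p₁ + (1−π)·p₀ = 0.423×0.21 + 0.577×0.146 = 0.17307.
Under exogeneity, PAF = [P(Y=1) − p₀] / P(Y=1).
PAF = (0.17307 − 0.146) / 0.17307 ≈ 0.1564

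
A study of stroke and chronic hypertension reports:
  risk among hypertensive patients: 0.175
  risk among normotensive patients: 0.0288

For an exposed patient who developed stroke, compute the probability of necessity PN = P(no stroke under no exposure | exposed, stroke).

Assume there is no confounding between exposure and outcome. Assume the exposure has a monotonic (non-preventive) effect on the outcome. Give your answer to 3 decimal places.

Let p₁ = 0.175, p₀ = 0.0288.
Under exogeneity and monotonicity, PN = (p₁ − p₀) / p₁.
PN = (0.175 − 0.0288) / 0.175 = 0.1462 / 0.175 ≈ 0.8354

PN ≈ 0.835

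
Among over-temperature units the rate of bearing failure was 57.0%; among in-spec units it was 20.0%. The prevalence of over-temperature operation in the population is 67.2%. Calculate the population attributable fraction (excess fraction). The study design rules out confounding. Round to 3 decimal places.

PAF ≈ 0.554

p₁ = 0.57, p₀ = 0.2.
Overall risk P(Y=1) = π·p₁ + (1−π)·p₀ = 0.672×0.57 + 0.328×0.2 = 0.44864.
Under exogeneity, PAF = [P(Y=1) − p₀] / P(Y=1).
PAF = (0.44864 − 0.2) / 0.44864 ≈ 0.5542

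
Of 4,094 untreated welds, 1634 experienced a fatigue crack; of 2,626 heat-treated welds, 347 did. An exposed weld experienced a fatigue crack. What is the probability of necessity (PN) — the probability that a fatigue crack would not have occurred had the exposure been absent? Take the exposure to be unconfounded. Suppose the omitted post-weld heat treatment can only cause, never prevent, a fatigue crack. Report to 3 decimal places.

PN ≈ 0.669

p₁ = P(outcome | exposed) = 1634/4094 = 0.39912
p₀ = P(outcome | unexposed) = 347/2626 = 0.13214
Under exogeneity and monotonicity, PN = (p₁ − p₀) / p₁.
PN = (0.39912 − 0.13214) / 0.39912 = 0.26698 / 0.39912 ≈ 0.6689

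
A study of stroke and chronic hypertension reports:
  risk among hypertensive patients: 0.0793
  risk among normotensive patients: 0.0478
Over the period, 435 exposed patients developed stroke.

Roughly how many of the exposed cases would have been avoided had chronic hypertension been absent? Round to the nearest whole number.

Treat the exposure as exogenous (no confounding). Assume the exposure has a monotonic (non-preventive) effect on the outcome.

Let p₁ = 0.0793, p₀ = 0.0478.
PN = (p₁ − p₀)/p₁ = (0.0793 − 0.0478) / 0.0793 ≈ 0.39723.
Attributable cases ≈ PN × (exposed cases) = 0.39723 × 435 ≈ 172.79.

about 173 cases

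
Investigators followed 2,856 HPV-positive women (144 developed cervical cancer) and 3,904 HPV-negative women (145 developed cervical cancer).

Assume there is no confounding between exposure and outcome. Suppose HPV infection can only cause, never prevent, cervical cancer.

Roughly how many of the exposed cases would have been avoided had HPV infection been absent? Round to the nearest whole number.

p₁ = P(outcome | exposed) = 144/2856 = 0.05042
p₀ = P(outcome | unexposed) = 145/3904 = 0.037141
PN = (p₁ − p₀)/p₁ = (0.05042 − 0.037141) / 0.05042 ≈ 0.26336.
Attributable cases ≈ PN × (exposed cases) = 0.26336 × 144 ≈ 37.92.

about 38 cases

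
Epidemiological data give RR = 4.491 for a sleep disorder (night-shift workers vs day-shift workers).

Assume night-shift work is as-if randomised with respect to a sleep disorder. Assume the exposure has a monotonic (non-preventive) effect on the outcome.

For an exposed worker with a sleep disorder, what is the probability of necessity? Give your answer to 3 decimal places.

PN ≈ 0.777

Under exogeneity and monotonicity, PN = (RR − 1) / RR = 1 − 1/RR.
PN = (4.491 − 1) / 4.491 = 3.491 / 4.491 ≈ 0.7773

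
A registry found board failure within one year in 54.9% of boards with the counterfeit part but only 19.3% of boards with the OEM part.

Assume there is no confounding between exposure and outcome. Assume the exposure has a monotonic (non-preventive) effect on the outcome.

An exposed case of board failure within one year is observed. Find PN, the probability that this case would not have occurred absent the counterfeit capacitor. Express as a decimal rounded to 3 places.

PN ≈ 0.648

p₁ = 0.549, p₀ = 0.193.
Under exogeneity and monotonicity, PN = (p₁ − p₀) / p₁.
PN = (0.549 − 0.193) / 0.549 = 0.356 / 0.549 ≈ 0.6485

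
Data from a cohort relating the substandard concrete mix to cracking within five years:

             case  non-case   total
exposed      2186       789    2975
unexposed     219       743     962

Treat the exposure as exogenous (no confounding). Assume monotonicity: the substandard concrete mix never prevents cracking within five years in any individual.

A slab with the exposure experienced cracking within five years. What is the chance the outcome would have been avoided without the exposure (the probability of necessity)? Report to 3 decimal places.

p₁ = P(outcome | exposed) = 2186/2975 = 0.73479
p₀ = P(outcome | unexposed) = 219/962 = 0.22765
Under exogeneity and monotonicity, PN = (p₁ − p₀)/p₁.
PN = (0.73479 − 0.22765) / 0.73479 ≈ 0.6902

PN ≈ 0.690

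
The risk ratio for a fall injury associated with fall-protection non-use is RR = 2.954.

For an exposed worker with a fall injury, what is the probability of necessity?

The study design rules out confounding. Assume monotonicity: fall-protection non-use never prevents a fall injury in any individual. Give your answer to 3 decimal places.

Under exogeneity and monotonicity, PN = (RR − 1) / RR = 1 − 1/RR.
PN = (2.954 − 1) / 2.954 = 1.954 / 2.954 ≈ 0.6615

PN ≈ 0.661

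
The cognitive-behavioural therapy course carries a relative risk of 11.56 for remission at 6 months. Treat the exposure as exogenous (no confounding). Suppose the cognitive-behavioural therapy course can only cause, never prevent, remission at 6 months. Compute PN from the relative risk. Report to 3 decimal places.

Under exogeneity and monotonicity, PN = (RR − 1) / RR = 1 − 1/RR.
PN = (11.56 − 1) / 11.56 = 10.56 / 11.56 ≈ 0.9135

PN ≈ 0.913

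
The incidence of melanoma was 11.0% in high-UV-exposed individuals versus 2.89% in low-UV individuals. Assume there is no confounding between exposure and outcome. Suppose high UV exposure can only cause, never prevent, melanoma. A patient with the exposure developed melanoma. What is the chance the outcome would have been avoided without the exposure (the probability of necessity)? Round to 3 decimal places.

PN ≈ 0.737

p₁ = 0.11, p₀ = 0.0289.
Under exogeneity and monotonicity, PN = (p₁ − p₀) / p₁.
PN = (0.11 − 0.0289) / 0.11 = 0.0811 / 0.11 ≈ 0.7373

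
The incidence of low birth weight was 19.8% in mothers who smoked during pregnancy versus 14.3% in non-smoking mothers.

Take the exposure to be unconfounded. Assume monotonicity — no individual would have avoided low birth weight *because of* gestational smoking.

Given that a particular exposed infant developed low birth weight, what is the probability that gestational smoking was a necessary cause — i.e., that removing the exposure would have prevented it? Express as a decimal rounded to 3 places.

PN ≈ 0.278

p₁ = 0.198, p₀ = 0.143.
Under exogeneity and monotonicity, PN = (p₁ − p₀) / p₁.
PN = (0.198 − 0.143) / 0.198 = 0.055 / 0.198 ≈ 0.2778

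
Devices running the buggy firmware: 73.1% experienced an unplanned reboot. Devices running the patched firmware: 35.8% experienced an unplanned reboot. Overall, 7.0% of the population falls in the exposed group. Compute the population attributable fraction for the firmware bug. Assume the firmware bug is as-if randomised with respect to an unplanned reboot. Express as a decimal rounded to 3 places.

PAF ≈ 0.068

p₁ = 0.731, p₀ = 0.358.
Overall risk P(Y=1) = π·p₁ + (1−π)·p₀ = 0.07×0.731 + 0.93×0.358 = 0.38411.
Under exogeneity, PAF = [P(Y=1) − p₀] / P(Y=1).
PAF = (0.38411 − 0.358) / 0.38411 ≈ 0.0680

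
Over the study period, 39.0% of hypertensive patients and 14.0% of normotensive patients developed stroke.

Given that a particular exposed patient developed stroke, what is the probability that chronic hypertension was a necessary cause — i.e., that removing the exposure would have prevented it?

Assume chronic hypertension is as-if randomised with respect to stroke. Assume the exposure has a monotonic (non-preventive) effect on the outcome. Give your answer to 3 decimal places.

PN ≈ 0.641

p₁ = 0.39, p₀ = 0.14.
Under exogeneity and monotonicity, PN = (p₁ − p₀) / p₁.
PN = (0.39 − 0.14) / 0.39 = 0.25 / 0.39 ≈ 0.6410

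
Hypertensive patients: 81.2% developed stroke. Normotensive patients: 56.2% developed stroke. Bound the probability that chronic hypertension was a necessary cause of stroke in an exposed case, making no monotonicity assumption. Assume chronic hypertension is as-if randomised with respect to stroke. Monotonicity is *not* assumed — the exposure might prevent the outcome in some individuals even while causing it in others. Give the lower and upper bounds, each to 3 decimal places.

0.308 ≤ PN ≤ 0.539

p₁ = 0.812, p₀ = 0.562.
Under exogeneity alone the bounds on PN are max{0,(p₁−p₀)/p₁} ≤ PN ≤ min{1,(1−p₀)/p₁}.
  lower = (p₁ − p₀)/p₁ = 0.25 / 0.812 ≈ 0.3079
  upper = min{1, (1 − p₀)/p₁} = 0.438 / 0.812 ≈ 0.5394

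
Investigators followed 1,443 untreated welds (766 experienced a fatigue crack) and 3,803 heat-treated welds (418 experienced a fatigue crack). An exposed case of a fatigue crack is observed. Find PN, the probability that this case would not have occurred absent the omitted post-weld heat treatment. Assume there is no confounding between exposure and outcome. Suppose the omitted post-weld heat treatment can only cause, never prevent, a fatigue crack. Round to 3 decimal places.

PN ≈ 0.793

p₁ = P(outcome | exposed) = 766/1443 = 0.53084
p₀ = P(outcome | unexposed) = 418/3803 = 0.10991
Under exogeneity and monotonicity, PN = (p₁ − p₀) / p₁.
PN = (0.53084 − 0.10991) / 0.53084 = 0.42093 / 0.53084 ≈ 0.7929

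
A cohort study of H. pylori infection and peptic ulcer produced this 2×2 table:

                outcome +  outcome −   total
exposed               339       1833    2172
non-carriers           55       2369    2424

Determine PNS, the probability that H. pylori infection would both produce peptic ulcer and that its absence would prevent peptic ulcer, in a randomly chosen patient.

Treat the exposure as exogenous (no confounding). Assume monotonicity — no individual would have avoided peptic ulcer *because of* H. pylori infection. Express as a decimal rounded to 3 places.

PNS ≈ 0.133

p₁ = P(outcome | exposed) = 339/2172 = 0.15608
p₀ = P(outcome | unexposed) = 55/2424 = 0.02269
Under exogeneity and monotonicity, PNS = p₁ − p₀.
PNS = 0.15608 − 0.02269 = 0.13339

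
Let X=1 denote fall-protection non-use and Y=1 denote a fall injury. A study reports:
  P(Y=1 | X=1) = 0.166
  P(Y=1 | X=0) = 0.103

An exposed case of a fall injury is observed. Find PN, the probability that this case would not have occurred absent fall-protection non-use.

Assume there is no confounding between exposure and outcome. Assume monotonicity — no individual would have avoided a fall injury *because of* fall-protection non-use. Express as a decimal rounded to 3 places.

PN ≈ 0.380

Let p₁ = 0.166, p₀ = 0.103.
Under exogeneity and monotonicity, PN = (p₁ − p₀) / p₁.
PN = (0.166 − 0.103) / 0.166 = 0.063 / 0.166 ≈ 0.3795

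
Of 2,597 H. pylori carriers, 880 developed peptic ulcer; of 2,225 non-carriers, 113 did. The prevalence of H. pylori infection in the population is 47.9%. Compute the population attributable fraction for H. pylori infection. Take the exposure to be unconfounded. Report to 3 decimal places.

PAF ≈ 0.731

p₁ = P(outcome | exposed) = 880/2597 = 0.33885
p₀ = P(outcome | unexposed) = 113/2225 = 0.050787
Overall risk P(Y=1) = π·p₁ + (1−π)·p₀ = 0.479×0.33885 + 0.521×0.050787 = 0.18877.
Under exogeneity, PAF = [P(Y=1) − p₀] / P(Y=1).
PAF = (0.18877 − 0.050787) / 0.18877 ≈ 0.7310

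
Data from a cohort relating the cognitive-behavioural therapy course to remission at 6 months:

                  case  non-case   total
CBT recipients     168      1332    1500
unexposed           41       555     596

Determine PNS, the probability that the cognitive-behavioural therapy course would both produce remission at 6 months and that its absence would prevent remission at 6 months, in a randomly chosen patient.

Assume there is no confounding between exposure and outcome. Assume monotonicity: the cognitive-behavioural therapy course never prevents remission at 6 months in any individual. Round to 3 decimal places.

PNS ≈ 0.043

p₁ = P(outcome | exposed) = 168/1500 = 0.112
p₀ = P(outcome | unexposed) = 41/596 = 0.068792
Under exogeneity and monotonicity, PNS = p₁ − p₀.
PNS = 0.112 − 0.068792 = 0.043208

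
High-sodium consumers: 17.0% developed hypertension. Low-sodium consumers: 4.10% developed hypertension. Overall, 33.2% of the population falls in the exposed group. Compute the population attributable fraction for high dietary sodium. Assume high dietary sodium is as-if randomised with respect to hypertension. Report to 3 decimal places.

PAF ≈ 0.511

p₁ = 0.17, p₀ = 0.041.
Overall risk P(Y=1) = π·p₁ + (1−π)·p₀ = 0.332×0.17 + 0.668×0.041 = 0.083828.
Under exogeneity, PAF = [P(Y=1) − p₀] / P(Y=1).
PAF = (0.083828 − 0.041) / 0.083828 ≈ 0.5109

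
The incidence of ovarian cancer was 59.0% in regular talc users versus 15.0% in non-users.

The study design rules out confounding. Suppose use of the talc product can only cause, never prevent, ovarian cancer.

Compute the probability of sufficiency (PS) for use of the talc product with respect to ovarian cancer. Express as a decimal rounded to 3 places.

PS ≈ 0.518

p₁ = 0.59, p₀ = 0.15.
Under exogeneity and monotonicity, PS = (p₁ − p₀) / (1 − p₀).
PS = (0.59 − 0.15) / (1 − 0.15) = 0.44 / 0.85 ≈ 0.5176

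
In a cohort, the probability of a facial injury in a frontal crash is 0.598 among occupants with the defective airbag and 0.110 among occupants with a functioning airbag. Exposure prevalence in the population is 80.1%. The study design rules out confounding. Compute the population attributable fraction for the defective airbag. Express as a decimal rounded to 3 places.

PAF ≈ 0.780

Let p₁ = 0.598, p₀ = 0.11.
Overall risk P(Y=1) = π·p₁ + (1−π)·p₀ = 0.801×0.598 + 0.199×0.11 = 0.50089.
Under exogeneity, PAF = [P(Y=1) − p₀] / P(Y=1).
PAF = (0.50089 − 0.11) / 0.50089 ≈ 0.7804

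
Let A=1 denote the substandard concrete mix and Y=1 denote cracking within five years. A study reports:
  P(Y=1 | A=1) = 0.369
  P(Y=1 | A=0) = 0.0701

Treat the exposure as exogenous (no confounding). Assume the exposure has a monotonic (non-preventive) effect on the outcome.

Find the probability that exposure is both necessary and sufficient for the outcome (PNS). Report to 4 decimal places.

PNS ≈ 0.2989

Let p₁ = 0.369, p₀ = 0.0701.
Under exogeneity and monotonicity, PNS = p₁ − p₀.
PNS = 0.369 − 0.0701 = 0.2989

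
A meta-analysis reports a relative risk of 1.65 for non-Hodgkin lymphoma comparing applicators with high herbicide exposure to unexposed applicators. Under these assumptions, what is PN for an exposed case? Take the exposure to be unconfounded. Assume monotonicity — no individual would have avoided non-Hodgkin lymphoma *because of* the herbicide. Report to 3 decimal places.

Under exogeneity and monotonicity, PN = (RR − 1) / RR = 1 − 1/RR.
PN = (1.65 − 1) / 1.65 = 0.65 / 1.65 ≈ 0.3939

PN ≈ 0.394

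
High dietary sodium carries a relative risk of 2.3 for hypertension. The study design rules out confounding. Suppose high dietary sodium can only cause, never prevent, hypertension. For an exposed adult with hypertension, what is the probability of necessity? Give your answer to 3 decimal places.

Under exogeneity and monotonicity, PN = (RR − 1) / RR = 1 − 1/RR.
PN = (2.3 − 1) / 2.3 = 1.3 / 2.3 ≈ 0.5652

PN ≈ 0.565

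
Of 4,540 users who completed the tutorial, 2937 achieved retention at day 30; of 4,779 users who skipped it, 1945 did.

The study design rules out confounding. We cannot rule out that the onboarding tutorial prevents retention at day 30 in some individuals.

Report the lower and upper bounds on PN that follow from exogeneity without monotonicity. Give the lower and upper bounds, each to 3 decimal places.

0.371 ≤ PN ≤ 0.917

p₁ = P(outcome | exposed) = 2937/4540 = 0.64692
p₀ = P(outcome | unexposed) = 1945/4779 = 0.40699
Under exogeneity alone the bounds on PN are max{0,(p₁−p₀)/p₁} ≤ PN ≤ min{1,(1−p₀)/p₁}.
  lower = (p₁ − p₀)/p₁ = 0.23993 / 0.64692 ≈ 0.3709
  upper = min{1, (1 − p₀)/p₁} = 0.59301 / 0.64692 ≈ 0.9167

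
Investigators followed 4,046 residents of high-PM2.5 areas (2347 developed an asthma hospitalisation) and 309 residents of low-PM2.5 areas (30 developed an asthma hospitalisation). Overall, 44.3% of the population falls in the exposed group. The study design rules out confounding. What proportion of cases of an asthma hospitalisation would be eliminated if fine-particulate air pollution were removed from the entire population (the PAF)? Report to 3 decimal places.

PAF ≈ 0.688

p₁ = P(outcome | exposed) = 2347/4046 = 0.58008
p₀ = P(outcome | unexposed) = 30/309 = 0.097087
Overall risk P(Y=1) = π·p₁ + (1−π)·p₀ = 0.443×0.58008 + 0.557×0.097087 = 0.31105.
Under exogeneity, PAF = [P(Y=1) − p₀] / P(Y=1).
PAF = (0.31105 − 0.097087) / 0.31105 ≈ 0.6879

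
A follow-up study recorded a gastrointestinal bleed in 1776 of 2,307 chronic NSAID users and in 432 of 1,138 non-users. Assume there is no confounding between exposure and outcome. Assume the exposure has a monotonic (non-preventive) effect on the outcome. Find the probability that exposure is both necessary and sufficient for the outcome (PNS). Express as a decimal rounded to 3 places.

PNS ≈ 0.390

p₁ = P(outcome | exposed) = 1776/2307 = 0.76983
p₀ = P(outcome | unexposed) = 432/1138 = 0.37961
Under exogeneity and monotonicity, PNS = p₁ − p₀.
PNS = 0.76983 − 0.37961 = 0.39022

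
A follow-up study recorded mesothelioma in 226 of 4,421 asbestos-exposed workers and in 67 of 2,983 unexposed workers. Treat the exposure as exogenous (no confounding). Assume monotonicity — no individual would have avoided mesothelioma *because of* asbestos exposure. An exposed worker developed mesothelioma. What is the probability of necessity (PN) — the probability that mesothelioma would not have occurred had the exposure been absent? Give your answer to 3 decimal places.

p₁ = P(outcome | exposed) = 226/4421 = 0.05112
p₀ = P(outcome | unexposed) = 67/2983 = 0.022461
Under exogeneity and monotonicity, PN = (p₁ − p₀) / p₁.
PN = (0.05112 − 0.022461) / 0.05112 = 0.028659 / 0.05112 ≈ 0.5606

PN ≈ 0.561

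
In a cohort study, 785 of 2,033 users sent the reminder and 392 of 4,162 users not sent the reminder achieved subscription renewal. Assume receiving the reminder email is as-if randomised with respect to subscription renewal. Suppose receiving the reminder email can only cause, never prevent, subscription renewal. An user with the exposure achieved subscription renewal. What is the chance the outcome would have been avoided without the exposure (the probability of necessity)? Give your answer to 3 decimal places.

p₁ = P(outcome | exposed) = 785/2033 = 0.38613
p₀ = P(outcome | unexposed) = 392/4162 = 0.094185
Under exogeneity and monotonicity, PN = (p₁ − p₀) / p₁.
PN = (0.38613 − 0.094185) / 0.38613 = 0.29194 / 0.38613 ≈ 0.7561

PN ≈ 0.756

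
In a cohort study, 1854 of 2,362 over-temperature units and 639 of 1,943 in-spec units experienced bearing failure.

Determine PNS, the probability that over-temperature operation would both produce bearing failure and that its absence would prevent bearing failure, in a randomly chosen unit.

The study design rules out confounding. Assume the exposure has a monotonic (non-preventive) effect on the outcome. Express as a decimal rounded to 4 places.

PNS ≈ 0.4561

p₁ = P(outcome | exposed) = 1854/2362 = 0.78493
p₀ = P(outcome | unexposed) = 639/1943 = 0.32887
Under exogeneity and monotonicity, PNS = p₁ − p₀.
PNS = 0.78493 − 0.32887 = 0.45606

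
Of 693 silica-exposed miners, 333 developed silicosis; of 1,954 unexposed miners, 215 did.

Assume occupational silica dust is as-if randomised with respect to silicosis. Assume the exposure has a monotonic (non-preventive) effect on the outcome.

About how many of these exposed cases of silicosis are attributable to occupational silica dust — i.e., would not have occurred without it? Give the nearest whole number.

about 257 cases

p₁ = P(outcome | exposed) = 333/693 = 0.48052
p₀ = P(outcome | unexposed) = 215/1954 = 0.11003
PN = (p₁ − p₀)/p₁ = (0.48052 − 0.11003) / 0.48052 ≈ 0.77102.
Attributable cases ≈ PN × (exposed cases) = 0.77102 × 333 ≈ 256.75.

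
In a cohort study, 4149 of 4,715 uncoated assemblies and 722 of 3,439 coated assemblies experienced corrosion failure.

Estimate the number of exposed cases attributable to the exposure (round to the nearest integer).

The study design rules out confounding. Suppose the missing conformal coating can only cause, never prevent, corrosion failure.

about 3159 cases

p₁ = P(outcome | exposed) = 4149/4715 = 0.87996
p₀ = P(outcome | unexposed) = 722/3439 = 0.20994
PN = (p₁ − p₀)/p₁ = (0.87996 − 0.20994) / 0.87996 ≈ 0.76141.
Attributable cases ≈ PN × (exposed cases) = 0.76141 × 4149 ≈ 3159.11.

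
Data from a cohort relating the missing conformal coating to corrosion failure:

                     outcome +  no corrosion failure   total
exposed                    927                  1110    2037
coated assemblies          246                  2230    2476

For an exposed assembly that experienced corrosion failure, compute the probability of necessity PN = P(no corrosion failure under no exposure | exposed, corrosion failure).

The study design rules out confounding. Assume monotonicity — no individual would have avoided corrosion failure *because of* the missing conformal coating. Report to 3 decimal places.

p₁ = P(outcome | exposed) = 927/2037 = 0.45508
p₀ = P(outcome | unexposed) = 246/2476 = 0.099354
Under exogeneity and monotonicity, PN = (p₁ − p₀) / p₁.
PN = (0.45508 − 0.099354) / 0.45508 = 0.35573 / 0.45508 ≈ 0.7817

PN ≈ 0.782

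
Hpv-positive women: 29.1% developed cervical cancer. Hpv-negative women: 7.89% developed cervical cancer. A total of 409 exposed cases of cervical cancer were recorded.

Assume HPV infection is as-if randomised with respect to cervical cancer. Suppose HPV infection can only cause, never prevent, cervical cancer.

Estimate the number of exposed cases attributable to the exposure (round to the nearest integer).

p₁ = 0.291, p₀ = 0.0789.
PN = (p₁ − p₀)/p₁ = (0.291 − 0.0789) / 0.291 ≈ 0.72887.
Attributable cases ≈ PN × (exposed cases) = 0.72887 × 409 ≈ 298.11.

about 298 cases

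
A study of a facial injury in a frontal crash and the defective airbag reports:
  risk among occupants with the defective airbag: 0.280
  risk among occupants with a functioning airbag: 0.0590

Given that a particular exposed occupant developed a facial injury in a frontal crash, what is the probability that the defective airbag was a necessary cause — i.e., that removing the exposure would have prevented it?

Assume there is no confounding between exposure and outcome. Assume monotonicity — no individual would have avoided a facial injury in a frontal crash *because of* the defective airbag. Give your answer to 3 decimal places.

Let p₁ = 0.28, p₀ = 0.059.
Under exogeneity and monotonicity, PN = (p₁ − p₀) / p₁.
PN = (0.28 − 0.059) / 0.28 = 0.221 / 0.28 ≈ 0.7893

PN ≈ 0.789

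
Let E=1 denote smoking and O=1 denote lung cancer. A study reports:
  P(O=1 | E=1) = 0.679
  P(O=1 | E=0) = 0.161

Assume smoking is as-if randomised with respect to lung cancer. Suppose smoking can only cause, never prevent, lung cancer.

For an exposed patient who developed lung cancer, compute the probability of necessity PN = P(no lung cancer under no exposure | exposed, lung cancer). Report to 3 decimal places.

Let p₁ = 0.679, p₀ = 0.161.
Under exogeneity and monotonicity, PN = (p₁ − p₀) / p₁.
PN = (0.679 − 0.161) / 0.679 = 0.518 / 0.679 ≈ 0.7629

PN ≈ 0.763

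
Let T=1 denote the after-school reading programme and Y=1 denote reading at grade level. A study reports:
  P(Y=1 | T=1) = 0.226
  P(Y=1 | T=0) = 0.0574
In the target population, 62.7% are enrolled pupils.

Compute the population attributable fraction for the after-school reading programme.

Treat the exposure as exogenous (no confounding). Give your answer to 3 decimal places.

Let p₁ = 0.226, p₀ = 0.0574.
Overall risk P(Y=1) = π·p₁ + (1−π)·p₀ = 0.627×0.226 + 0.373×0.0574 = 0.16311.
Under exogeneity, PAF = [P(Y=1) − p₀] / P(Y=1).
PAF = (0.16311 − 0.0574) / 0.16311 ≈ 0.6481

PAF ≈ 0.648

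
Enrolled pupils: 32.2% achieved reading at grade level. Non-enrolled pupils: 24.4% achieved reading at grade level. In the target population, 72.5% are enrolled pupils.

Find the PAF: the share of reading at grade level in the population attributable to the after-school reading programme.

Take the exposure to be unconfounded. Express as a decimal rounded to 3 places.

p₁ = 0.322, p₀ = 0.244.
Overall risk P(Y=1) = π·p₁ + (1−π)·p₀ = 0.725×0.322 + 0.275×0.244 = 0.30055.
Under exogeneity, PAF = [P(Y=1) − p₀] / P(Y=1).
PAF = (0.30055 − 0.244) / 0.30055 ≈ 0.1882

PAF ≈ 0.188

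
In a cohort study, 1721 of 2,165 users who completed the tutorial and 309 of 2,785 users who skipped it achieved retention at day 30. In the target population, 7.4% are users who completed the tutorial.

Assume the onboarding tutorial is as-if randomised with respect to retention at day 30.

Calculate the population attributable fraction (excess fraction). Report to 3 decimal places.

p₁ = P(outcome | exposed) = 1721/2165 = 0.79492
p₀ = P(outcome | unexposed) = 309/2785 = 0.11095
Overall risk P(Y=1) = π·p₁ + (1−π)·p₀ = 0.074×0.79492 + 0.926×0.11095 = 0.16157.
Under exogeneity, PAF = [P(Y=1) − p₀] / P(Y=1).
PAF = (0.16157 − 0.11095) / 0.16157 ≈ 0.3133

PAF ≈ 0.313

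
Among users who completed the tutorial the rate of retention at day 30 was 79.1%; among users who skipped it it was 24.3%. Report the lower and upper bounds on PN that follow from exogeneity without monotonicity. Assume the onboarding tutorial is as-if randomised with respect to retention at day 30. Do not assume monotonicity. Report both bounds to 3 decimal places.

p₁ = 0.791, p₀ = 0.243.
Under exogeneity alone the bounds on PN are max{0,(p₁−p₀)/p₁} ≤ PN ≤ min{1,(1−p₀)/p₁}.
  lower = (p₁ − p₀)/p₁ = 0.548 / 0.791 ≈ 0.6928
  upper = min{1, (1 − p₀)/p₁} = 0.757 / 0.791 ≈ 0.9570

0.693 ≤ PN ≤ 0.957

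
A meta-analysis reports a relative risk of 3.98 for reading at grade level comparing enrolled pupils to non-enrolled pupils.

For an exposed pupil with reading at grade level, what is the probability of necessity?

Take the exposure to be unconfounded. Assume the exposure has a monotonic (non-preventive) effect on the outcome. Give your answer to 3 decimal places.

PN ≈ 0.749

Under exogeneity and monotonicity, PN = (RR − 1) / RR = 1 − 1/RR.
PN = (3.98 − 1) / 3.98 = 2.98 / 3.98 ≈ 0.7487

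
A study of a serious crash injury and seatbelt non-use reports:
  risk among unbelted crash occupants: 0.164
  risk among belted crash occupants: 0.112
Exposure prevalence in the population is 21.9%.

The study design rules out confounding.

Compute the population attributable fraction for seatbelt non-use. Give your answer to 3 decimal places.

PAF ≈ 0.092

Let p₁ = 0.164, p₀ = 0.112.
Overall risk P(Y=1) = π·p₁ + (1−π)·p₀ = 0.219×0.164 + 0.781×0.112 = 0.12339.
Under exogeneity, PAF = [P(Y=1) − p₀] / P(Y=1).
PAF = (0.12339 − 0.112) / 0.12339 ≈ 0.0923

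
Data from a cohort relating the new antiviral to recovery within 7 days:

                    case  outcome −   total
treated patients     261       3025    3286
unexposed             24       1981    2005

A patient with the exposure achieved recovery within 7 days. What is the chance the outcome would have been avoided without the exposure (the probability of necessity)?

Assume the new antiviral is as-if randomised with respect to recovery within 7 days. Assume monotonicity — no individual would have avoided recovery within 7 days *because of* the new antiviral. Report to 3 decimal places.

p₁ = P(outcome | exposed) = 261/3286 = 0.079428
p₀ = P(outcome | unexposed) = 24/2005 = 0.01197
Under exogeneity and monotonicity, PN = (p₁ − p₀) / p₁.
PN = (0.079428 − 0.01197) / 0.079428 = 0.067458 / 0.079428 ≈ 0.8493

PN ≈ 0.849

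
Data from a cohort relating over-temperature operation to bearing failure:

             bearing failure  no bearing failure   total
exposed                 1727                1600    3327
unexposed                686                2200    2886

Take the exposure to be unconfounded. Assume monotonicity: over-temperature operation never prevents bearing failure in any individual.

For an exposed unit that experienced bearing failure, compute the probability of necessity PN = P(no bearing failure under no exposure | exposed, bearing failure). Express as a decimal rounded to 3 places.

PN ≈ 0.542

p₁ = P(outcome | exposed) = 1727/3327 = 0.51909
p₀ = P(outcome | unexposed) = 686/2886 = 0.2377
Under exogeneity and monotonicity, PN = (p₁ − p₀)/p₁.
PN = (0.51909 − 0.2377) / 0.51909 ≈ 0.5421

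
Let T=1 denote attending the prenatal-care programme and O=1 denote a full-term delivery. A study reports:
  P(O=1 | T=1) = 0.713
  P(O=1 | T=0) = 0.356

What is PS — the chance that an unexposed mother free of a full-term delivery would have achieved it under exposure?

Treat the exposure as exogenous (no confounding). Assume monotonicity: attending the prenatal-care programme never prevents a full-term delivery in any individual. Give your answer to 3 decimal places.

Let p₁ = 0.713, p₀ = 0.356.
Under exogeneity and monotonicity, PS = (p₁ − p₀) / (1 − p₀).
PS = (0.713 − 0.356) / (1 − 0.356) = 0.357 / 0.644 ≈ 0.5543

PS ≈ 0.554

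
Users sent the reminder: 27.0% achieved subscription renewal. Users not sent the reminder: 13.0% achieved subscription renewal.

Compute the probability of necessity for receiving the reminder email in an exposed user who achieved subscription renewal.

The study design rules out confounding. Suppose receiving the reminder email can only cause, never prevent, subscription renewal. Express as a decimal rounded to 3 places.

p₁ = 0.27, p₀ = 0.13.
Under exogeneity and monotonicity, PN = (p₁ − p₀) / p₁.
PN = (0.27 − 0.13) / 0.27 = 0.14 / 0.27 ≈ 0.5185

PN ≈ 0.519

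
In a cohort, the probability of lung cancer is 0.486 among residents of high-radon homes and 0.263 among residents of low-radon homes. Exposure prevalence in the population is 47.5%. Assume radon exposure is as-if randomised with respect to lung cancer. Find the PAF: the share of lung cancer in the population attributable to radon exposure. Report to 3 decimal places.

PAF ≈ 0.287

Let p₁ = 0.486, p₀ = 0.263.
Overall risk P(Y=1) = π·p₁ + (1−π)·p₀ = 0.475×0.486 + 0.525×0.263 = 0.36892.
Under exogeneity, PAF = [P(Y=1) − p₀] / P(Y=1).
PAF = (0.36892 − 0.263) / 0.36892 ≈ 0.2871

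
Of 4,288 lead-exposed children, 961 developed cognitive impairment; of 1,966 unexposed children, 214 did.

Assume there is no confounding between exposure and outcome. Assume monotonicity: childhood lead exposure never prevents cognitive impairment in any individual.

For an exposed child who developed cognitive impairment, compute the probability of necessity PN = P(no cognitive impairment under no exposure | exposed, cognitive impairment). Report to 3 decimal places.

PN ≈ 0.514

p₁ = P(outcome | exposed) = 961/4288 = 0.22411
p₀ = P(outcome | unexposed) = 214/1966 = 0.10885
Under exogeneity and monotonicity, PN = (p₁ − p₀) / p₁.
PN = (0.22411 − 0.10885) / 0.22411 = 0.11526 / 0.22411 ≈ 0.5143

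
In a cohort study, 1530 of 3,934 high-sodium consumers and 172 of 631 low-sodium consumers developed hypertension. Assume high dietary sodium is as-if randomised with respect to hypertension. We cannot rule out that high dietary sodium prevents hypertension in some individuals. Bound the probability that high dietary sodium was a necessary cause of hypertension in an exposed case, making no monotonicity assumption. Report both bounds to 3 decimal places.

p₁ = P(outcome | exposed) = 1530/3934 = 0.38892
p₀ = P(outcome | unexposed) = 172/631 = 0.27258
Under exogeneity alone the bounds on PN are max{0,(p₁−p₀)/p₁} ≤ PN ≤ min{1,(1−p₀)/p₁}.
  lower = (p₁ − p₀)/p₁ = 0.11633 / 0.38892 ≈ 0.2991
  upper = min{1, (1 − p₀)/p₁} = 0.72742 / 0.38892 ≈ 1.8704 → capped at 1

0.299 ≤ PN ≤ 1.000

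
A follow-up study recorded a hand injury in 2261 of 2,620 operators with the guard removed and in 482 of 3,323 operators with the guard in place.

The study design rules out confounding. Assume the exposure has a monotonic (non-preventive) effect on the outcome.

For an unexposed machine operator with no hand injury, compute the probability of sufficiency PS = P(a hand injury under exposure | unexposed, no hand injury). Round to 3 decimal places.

PS ≈ 0.840

p₁ = P(outcome | exposed) = 2261/2620 = 0.86298
p₀ = P(outcome | unexposed) = 482/3323 = 0.14505
Under exogeneity and monotonicity, PS = (p₁ − p₀) / (1 − p₀).
PS = (0.86298 − 0.14505) / (1 − 0.14505) = 0.71793 / 0.85495 ≈ 0.8397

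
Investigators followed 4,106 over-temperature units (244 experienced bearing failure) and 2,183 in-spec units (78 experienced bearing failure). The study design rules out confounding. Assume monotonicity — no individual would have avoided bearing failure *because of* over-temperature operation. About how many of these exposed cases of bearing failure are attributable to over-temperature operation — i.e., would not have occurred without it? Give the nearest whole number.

about 97 cases

p₁ = P(outcome | exposed) = 244/4106 = 0.059425
p₀ = P(outcome | unexposed) = 78/2183 = 0.035731
PN = (p₁ − p₀)/p₁ = (0.059425 − 0.035731) / 0.059425 ≈ 0.39873.
Attributable cases ≈ PN × (exposed cases) = 0.39873 × 244 ≈ 97.29.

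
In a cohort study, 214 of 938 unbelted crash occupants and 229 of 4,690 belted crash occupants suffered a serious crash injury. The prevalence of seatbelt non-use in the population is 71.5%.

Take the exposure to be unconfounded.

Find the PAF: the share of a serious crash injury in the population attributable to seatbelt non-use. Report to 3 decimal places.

p₁ = P(outcome | exposed) = 214/938 = 0.22814
p₀ = P(outcome | unexposed) = 229/4690 = 0.048827
Overall risk P(Y=1) = π·p₁ + (1−π)·p₀ = 0.715×0.22814 + 0.285×0.048827 = 0.17704.
Under exogeneity, PAF = [P(Y=1) − p₀] / P(Y=1).
PAF = (0.17704 − 0.048827) / 0.17704 ≈ 0.7242

PAF ≈ 0.724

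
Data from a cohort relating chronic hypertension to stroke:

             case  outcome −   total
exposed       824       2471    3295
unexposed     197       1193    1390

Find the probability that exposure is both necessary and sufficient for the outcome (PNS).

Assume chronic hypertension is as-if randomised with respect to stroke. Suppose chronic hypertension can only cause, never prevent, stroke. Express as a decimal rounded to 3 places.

PNS ≈ 0.108

p₁ = P(outcome | exposed) = 824/3295 = 0.25008
p₀ = P(outcome | unexposed) = 197/1390 = 0.14173
Under exogeneity and monotonicity, PNS = p₁ − p₀.
PNS = 0.25008 − 0.14173 = 0.10835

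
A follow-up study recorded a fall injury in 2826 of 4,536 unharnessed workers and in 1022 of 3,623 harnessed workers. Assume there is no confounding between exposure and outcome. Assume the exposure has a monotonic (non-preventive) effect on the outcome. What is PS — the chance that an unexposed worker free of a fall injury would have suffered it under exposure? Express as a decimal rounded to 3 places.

p₁ = P(outcome | exposed) = 2826/4536 = 0.62302
p₀ = P(outcome | unexposed) = 1022/3623 = 0.28209
Under exogeneity and monotonicity, PS = (p₁ − p₀) / (1 − p₀).
PS = (0.62302 − 0.28209) / (1 − 0.28209) = 0.34093 / 0.71791 ≈ 0.4749

PS ≈ 0.475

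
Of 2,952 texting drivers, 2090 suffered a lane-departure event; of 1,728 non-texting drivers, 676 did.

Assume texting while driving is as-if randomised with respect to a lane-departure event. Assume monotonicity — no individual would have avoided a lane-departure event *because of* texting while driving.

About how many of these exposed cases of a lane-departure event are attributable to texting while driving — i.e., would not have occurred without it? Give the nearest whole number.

about 935 cases

p₁ = P(outcome | exposed) = 2090/2952 = 0.70799
p₀ = P(outcome | unexposed) = 676/1728 = 0.3912
PN = (p₁ − p₀)/p₁ = (0.70799 − 0.3912) / 0.70799 ≈ 0.44745.
Attributable cases ≈ PN × (exposed cases) = 0.44745 × 2090 ≈ 935.17.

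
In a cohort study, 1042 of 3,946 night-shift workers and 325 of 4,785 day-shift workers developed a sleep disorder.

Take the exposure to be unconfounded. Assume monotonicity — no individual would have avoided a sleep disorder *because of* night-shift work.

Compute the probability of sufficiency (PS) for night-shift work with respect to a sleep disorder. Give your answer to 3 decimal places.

p₁ = P(outcome | exposed) = 1042/3946 = 0.26406
p₀ = P(outcome | unexposed) = 325/4785 = 0.067921
Under exogeneity and monotonicity, PS = (p₁ − p₀) / (1 − p₀).
PS = (0.26406 − 0.067921) / (1 − 0.067921) = 0.19614 / 0.93208 ≈ 0.2104

PS ≈ 0.210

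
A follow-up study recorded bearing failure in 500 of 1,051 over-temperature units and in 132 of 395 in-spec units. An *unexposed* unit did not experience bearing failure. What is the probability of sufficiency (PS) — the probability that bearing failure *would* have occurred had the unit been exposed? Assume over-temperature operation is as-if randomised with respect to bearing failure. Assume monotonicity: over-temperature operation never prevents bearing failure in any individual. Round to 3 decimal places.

p₁ = P(outcome | exposed) = 500/1051 = 0.47574
p₀ = P(outcome | unexposed) = 132/395 = 0.33418
Under exogeneity and monotonicity, PS = (p₁ − p₀) / (1 − p₀).
PS = (0.47574 − 0.33418) / (1 − 0.33418) = 0.14156 / 0.66582 ≈ 0.2126

PS ≈ 0.213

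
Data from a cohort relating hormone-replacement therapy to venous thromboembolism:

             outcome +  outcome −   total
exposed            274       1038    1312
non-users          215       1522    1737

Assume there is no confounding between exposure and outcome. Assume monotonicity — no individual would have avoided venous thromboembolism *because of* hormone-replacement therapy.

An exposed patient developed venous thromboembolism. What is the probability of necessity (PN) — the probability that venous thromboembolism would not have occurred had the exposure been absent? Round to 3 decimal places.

PN ≈ 0.407

p₁ = P(outcome | exposed) = 274/1312 = 0.20884
p₀ = P(outcome | unexposed) = 215/1737 = 0.12378
Under exogeneity and monotonicity, PN = (p₁ − p₀) / p₁.
PN = (0.20884 − 0.12378) / 0.20884 = 0.085065 / 0.20884 ≈ 0.4073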